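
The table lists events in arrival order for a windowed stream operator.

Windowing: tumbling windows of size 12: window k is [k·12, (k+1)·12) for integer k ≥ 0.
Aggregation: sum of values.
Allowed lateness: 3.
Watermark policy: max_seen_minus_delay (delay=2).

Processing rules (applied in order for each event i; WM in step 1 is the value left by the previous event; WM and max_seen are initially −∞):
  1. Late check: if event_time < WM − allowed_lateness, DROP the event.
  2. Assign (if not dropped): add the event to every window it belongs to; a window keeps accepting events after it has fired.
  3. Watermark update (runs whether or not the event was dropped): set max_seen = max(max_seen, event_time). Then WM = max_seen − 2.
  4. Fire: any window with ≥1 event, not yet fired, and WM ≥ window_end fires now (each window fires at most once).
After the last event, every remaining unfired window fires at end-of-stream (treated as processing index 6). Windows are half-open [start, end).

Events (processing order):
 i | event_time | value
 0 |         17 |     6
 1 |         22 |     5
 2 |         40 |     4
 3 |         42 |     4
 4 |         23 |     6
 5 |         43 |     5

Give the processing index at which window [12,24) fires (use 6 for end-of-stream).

i=0 t=17 v=6: → [12,24); WM=15
i=1 t=22 v=5: → [12,24); WM=20
i=2 t=40 v=4: → [36,48); WM=38; [12,24) fires=11
i=3 t=42 v=4: → [36,48); WM=40
i=4 t=23 v=6: DROP (t<40-3); WM=40
i=5 t=43 v=5: → [36,48); WM=41

2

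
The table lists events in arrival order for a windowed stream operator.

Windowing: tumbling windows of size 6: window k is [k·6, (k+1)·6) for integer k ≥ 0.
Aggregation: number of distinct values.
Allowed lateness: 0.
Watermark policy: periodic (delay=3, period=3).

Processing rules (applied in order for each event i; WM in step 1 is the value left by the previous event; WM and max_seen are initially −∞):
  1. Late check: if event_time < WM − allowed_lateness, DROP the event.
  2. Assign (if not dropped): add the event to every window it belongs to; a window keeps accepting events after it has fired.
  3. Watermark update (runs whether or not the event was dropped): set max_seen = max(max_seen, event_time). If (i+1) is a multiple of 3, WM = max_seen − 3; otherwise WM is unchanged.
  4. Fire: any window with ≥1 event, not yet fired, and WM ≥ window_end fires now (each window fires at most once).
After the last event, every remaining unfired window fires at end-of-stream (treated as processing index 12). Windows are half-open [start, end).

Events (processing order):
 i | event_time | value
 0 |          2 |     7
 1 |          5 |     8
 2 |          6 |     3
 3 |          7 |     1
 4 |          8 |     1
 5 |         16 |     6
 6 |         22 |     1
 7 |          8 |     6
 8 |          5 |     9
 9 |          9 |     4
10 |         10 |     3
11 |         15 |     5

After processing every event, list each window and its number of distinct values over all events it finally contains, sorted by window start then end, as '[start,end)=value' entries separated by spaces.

i=0 t=2 v=7: → [0,6); WM=−∞
i=1 t=5 v=8: → [0,6); WM=−∞
i=2 t=6 v=3: → [6,12); WM=3
i=3 t=7 v=1: → [6,12); WM=3
i=4 t=8 v=1: → [6,12); WM=3
i=5 t=16 v=6: → [12,18); WM=13; [0,6) fires=2 [6,12) fires=2
i=6 t=22 v=1: → [18,24); WM=13
i=7 t=8 v=6: DROP (t<13-0); WM=13
i=8 t=5 v=9: DROP (t<13-0); WM=19; [12,18) fires=1
i=9 t=9 v=4: DROP (t<19-0); WM=19
i=10 t=10 v=3: DROP (t<19-0); WM=19
i=11 t=15 v=5: DROP (t<19-0); WM=19

[0,6)=2 [6,12)=2 [12,18)=1 [18,24)=1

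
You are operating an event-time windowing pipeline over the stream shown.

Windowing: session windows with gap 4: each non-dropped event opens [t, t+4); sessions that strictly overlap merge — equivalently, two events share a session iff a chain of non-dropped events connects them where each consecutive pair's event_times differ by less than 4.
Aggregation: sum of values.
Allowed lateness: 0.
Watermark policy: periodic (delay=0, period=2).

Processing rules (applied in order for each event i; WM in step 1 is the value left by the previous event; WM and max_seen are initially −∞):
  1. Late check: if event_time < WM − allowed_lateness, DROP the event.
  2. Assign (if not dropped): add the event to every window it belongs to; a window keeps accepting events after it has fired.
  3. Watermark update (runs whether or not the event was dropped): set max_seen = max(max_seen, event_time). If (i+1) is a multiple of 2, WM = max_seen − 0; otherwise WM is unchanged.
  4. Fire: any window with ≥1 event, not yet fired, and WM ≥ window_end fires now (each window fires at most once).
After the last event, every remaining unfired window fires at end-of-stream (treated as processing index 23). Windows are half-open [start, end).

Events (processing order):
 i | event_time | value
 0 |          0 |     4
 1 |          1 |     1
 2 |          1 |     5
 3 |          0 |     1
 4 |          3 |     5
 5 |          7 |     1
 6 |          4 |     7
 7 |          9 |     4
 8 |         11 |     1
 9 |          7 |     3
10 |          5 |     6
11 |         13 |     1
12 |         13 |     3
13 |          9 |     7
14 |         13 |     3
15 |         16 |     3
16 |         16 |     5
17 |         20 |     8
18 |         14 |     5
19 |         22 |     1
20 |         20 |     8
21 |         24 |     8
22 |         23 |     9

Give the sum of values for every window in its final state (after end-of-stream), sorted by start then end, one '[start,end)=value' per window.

i=0 t=0 v=4: → [0,4); WM=−∞
i=1 t=1 v=1: → [0,5); WM=1
i=2 t=1 v=5: → [0,5); WM=1
i=3 t=0 v=1: DROP (t<1-0); WM=1
i=4 t=3 v=5: → [0,7); WM=1
i=5 t=7 v=1: → [7,11); WM=7
i=6 t=4 v=7: DROP (t<7-0); WM=7
i=7 t=9 v=4: → [7,13); WM=9
i=8 t=11 v=1: → [7,15); WM=9
i=9 t=7 v=3: DROP (t<9-0); WM=11
i=10 t=5 v=6: DROP (t<11-0); WM=11
i=11 t=13 v=1: → [7,17); WM=13
i=12 t=13 v=3: → [7,17); WM=13
i=13 t=9 v=7: DROP (t<13-0); WM=13
i=14 t=13 v=3: → [7,17); WM=13
i=15 t=16 v=3: → [7,20); WM=16
i=16 t=16 v=5: → [7,20); WM=16
i=17 t=20 v=8: → [20,24); WM=20
i=18 t=14 v=5: DROP (t<20-0); WM=20
i=19 t=22 v=1: → [20,26); WM=22
i=20 t=20 v=8: DROP (t<22-0); WM=22
i=21 t=24 v=8: → [20,28); WM=24
i=22 t=23 v=9: DROP (t<24-0); WM=24

[0,7)=15 [7,20)=21 [20,28)=17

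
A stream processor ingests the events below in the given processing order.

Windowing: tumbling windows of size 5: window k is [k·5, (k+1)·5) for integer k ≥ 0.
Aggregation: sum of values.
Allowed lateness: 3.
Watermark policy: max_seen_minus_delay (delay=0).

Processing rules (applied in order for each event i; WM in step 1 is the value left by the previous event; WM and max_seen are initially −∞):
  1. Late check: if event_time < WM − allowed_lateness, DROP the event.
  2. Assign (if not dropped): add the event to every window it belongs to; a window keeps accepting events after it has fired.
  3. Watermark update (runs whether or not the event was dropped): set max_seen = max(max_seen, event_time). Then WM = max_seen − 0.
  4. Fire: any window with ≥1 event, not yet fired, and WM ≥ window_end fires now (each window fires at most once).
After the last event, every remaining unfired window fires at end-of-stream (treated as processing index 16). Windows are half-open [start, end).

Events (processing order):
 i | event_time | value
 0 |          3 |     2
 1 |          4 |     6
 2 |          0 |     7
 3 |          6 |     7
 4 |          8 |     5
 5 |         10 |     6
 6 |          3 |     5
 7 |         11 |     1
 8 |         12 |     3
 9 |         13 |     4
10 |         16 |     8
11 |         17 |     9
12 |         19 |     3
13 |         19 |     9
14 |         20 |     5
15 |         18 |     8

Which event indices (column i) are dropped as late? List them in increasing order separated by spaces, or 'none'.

2 6

i=0 t=3 v=2: → [0,5); WM=3
i=1 t=4 v=6: → [0,5); WM=4
i=2 t=0 v=7: DROP (t<4-3); WM=4
i=3 t=6 v=7: → [5,10); WM=6; [0,5) fires=8
i=4 t=8 v=5: → [5,10); WM=8
i=5 t=10 v=6: → [10,15); WM=10; [5,10) fires=12
i=6 t=3 v=5: DROP (t<10-3); WM=10
i=7 t=11 v=1: → [10,15); WM=11
i=8 t=12 v=3: → [10,15); WM=12
i=9 t=13 v=4: → [10,15); WM=13
i=10 t=16 v=8: → [15,20); WM=16; [10,15) fires=14
i=11 t=17 v=9: → [15,20); WM=17
i=12 t=19 v=3: → [15,20); WM=19
i=13 t=19 v=9: → [15,20); WM=19
i=14 t=20 v=5: → [20,25); WM=20; [15,20) fires=29
i=15 t=18 v=8: → [15,20); WM=20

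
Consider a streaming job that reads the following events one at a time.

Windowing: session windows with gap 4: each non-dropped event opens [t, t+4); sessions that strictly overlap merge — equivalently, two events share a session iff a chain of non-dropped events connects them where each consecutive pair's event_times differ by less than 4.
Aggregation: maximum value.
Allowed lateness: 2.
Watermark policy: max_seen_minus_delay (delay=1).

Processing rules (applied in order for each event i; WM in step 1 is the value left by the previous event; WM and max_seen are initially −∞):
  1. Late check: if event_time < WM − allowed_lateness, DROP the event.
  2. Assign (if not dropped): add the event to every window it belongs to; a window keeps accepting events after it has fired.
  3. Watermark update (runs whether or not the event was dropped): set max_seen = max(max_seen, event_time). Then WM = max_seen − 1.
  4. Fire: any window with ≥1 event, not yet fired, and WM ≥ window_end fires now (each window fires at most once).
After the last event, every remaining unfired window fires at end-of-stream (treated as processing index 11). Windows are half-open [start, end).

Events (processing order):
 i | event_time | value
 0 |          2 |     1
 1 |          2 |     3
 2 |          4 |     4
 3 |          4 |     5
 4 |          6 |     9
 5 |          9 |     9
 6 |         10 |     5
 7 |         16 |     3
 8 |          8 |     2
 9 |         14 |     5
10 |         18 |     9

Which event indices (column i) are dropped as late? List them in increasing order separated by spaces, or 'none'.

i=0 t=2 v=1: → [2,6); WM=1
i=1 t=2 v=3: → [2,6); WM=1
i=2 t=4 v=4: → [2,8); WM=3
i=3 t=4 v=5: → [2,8); WM=3
i=4 t=6 v=9: → [2,10); WM=5
i=5 t=9 v=9: → [2,13); WM=8
i=6 t=10 v=5: → [2,14); WM=9
i=7 t=16 v=3: → [16,20); WM=15
i=8 t=8 v=2: DROP (t<15-2); WM=15
i=9 t=14 v=5: → [14,20); WM=15
i=10 t=18 v=9: → [14,22); WM=17

8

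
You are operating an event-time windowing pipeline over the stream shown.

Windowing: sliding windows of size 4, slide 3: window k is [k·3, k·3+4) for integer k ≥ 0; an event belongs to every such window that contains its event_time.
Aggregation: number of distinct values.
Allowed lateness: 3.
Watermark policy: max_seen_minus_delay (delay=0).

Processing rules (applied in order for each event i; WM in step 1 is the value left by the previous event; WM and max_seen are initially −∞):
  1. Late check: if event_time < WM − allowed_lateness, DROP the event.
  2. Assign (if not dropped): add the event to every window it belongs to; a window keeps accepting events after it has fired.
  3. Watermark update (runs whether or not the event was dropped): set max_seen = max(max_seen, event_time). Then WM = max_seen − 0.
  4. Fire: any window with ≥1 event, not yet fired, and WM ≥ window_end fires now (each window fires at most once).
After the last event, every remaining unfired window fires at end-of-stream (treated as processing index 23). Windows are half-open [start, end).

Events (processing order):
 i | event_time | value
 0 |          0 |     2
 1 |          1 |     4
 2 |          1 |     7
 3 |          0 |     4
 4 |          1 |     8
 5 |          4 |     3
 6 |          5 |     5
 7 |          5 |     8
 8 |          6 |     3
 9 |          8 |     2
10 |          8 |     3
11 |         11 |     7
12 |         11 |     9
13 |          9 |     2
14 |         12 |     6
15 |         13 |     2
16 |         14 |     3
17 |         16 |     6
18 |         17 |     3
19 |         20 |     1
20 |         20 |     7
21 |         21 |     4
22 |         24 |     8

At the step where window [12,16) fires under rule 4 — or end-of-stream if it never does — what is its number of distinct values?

i=0 t=0 v=2: → [0,4); WM=0
i=1 t=1 v=4: → [0,4); WM=1
i=2 t=1 v=7: → [0,4); WM=1
i=3 t=0 v=4: → [0,4); WM=1
i=4 t=1 v=8: → [0,4); WM=1
i=5 t=4 v=3: → [3,7); WM=4; [0,4) fires=4
i=6 t=5 v=5: → [3,7); WM=5
i=7 t=5 v=8: → [3,7); WM=5
i=8 t=6 v=3: → [6,10),[3,7); WM=6
i=9 t=8 v=2: → [6,10); WM=8; [3,7) fires=3
i=10 t=8 v=3: → [6,10); WM=8
i=11 t=11 v=7: → [9,13); WM=11; [6,10) fires=2
i=12 t=11 v=9: → [9,13); WM=11
i=13 t=9 v=2: → [9,13),[6,10); WM=11
i=14 t=12 v=6: → [12,16),[9,13); WM=12
i=15 t=13 v=2: → [12,16); WM=13; [9,13) fires=4
i=16 t=14 v=3: → [12,16); WM=14
i=17 t=16 v=6: → [15,19); WM=16; [12,16) fires=3
i=18 t=17 v=3: → [15,19); WM=17
i=19 t=20 v=1: → [18,22); WM=20; [15,19) fires=2
i=20 t=20 v=7: → [18,22); WM=20
i=21 t=21 v=4: → [21,25),[18,22); WM=21
i=22 t=24 v=8: → [24,28),[21,25); WM=24; [18,22) fires=3

3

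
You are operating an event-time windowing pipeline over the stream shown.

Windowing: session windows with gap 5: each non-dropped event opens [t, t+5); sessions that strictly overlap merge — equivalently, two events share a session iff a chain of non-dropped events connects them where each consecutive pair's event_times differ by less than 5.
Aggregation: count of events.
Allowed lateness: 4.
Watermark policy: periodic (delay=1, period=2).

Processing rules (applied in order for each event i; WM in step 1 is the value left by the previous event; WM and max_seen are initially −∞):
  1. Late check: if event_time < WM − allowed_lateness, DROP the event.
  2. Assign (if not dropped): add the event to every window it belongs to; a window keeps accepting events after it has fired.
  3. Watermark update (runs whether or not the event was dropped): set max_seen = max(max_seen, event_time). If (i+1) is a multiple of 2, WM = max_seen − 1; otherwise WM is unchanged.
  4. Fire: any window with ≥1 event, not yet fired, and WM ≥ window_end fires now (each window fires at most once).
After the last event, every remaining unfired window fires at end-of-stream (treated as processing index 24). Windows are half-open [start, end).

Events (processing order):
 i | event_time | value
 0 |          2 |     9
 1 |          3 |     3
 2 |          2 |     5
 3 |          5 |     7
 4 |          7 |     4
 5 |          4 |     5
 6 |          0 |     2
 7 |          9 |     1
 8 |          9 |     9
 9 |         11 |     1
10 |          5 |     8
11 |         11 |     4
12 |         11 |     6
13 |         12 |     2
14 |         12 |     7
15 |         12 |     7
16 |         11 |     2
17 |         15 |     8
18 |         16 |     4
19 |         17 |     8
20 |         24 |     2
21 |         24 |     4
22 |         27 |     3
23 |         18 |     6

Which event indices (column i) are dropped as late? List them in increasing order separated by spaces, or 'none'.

6 10 23

i=0 t=2 v=9: → [2,7); WM=−∞
i=1 t=3 v=3: → [2,8); WM=2
i=2 t=2 v=5: → [2,8); WM=2
i=3 t=5 v=7: → [2,10); WM=4
i=4 t=7 v=4: → [2,12); WM=4
i=5 t=4 v=5: → [2,12); WM=6
i=6 t=0 v=2: DROP (t<6-4); WM=6
i=7 t=9 v=1: → [2,14); WM=8
i=8 t=9 v=9: → [2,14); WM=8
i=9 t=11 v=1: → [2,16); WM=10
i=10 t=5 v=8: DROP (t<10-4); WM=10
i=11 t=11 v=4: → [2,16); WM=10
i=12 t=11 v=6: → [2,16); WM=10
i=13 t=12 v=2: → [2,17); WM=11
i=14 t=12 v=7: → [2,17); WM=11
i=15 t=12 v=7: → [2,17); WM=11
i=16 t=11 v=2: → [2,17); WM=11
i=17 t=15 v=8: → [2,20); WM=14
i=18 t=16 v=4: → [2,21); WM=14
i=19 t=17 v=8: → [2,22); WM=16
i=20 t=24 v=2: → [24,29); WM=16
i=21 t=24 v=4: → [24,29); WM=23
i=22 t=27 v=3: → [24,32); WM=23
i=23 t=18 v=6: DROP (t<23-4); WM=26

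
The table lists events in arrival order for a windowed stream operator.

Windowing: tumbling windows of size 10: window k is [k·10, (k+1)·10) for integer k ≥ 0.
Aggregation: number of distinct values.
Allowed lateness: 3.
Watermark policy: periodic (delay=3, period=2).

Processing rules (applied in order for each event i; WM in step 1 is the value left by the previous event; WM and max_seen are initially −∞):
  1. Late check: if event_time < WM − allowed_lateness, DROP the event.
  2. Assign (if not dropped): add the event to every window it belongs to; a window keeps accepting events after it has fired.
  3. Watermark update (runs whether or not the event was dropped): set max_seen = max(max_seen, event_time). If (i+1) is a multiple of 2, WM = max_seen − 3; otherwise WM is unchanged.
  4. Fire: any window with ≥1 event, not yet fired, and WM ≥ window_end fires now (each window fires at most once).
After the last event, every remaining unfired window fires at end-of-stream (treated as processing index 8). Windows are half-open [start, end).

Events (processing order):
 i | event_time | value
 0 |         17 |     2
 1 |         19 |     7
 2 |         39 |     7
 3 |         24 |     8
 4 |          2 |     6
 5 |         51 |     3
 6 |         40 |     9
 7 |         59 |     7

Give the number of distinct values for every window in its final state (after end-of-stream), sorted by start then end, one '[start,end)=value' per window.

i=0 t=17 v=2: → [10,20); WM=−∞
i=1 t=19 v=7: → [10,20); WM=16
i=2 t=39 v=7: → [30,40); WM=16
i=3 t=24 v=8: → [20,30); WM=36; [10,20) fires=2 [20,30) fires=1
i=4 t=2 v=6: DROP (t<36-3); WM=36
i=5 t=51 v=3: → [50,60); WM=48; [30,40) fires=1
i=6 t=40 v=9: DROP (t<48-3); WM=48
i=7 t=59 v=7: → [50,60); WM=56

[10,20)=2 [20,30)=1 [30,40)=1 [50,60)=2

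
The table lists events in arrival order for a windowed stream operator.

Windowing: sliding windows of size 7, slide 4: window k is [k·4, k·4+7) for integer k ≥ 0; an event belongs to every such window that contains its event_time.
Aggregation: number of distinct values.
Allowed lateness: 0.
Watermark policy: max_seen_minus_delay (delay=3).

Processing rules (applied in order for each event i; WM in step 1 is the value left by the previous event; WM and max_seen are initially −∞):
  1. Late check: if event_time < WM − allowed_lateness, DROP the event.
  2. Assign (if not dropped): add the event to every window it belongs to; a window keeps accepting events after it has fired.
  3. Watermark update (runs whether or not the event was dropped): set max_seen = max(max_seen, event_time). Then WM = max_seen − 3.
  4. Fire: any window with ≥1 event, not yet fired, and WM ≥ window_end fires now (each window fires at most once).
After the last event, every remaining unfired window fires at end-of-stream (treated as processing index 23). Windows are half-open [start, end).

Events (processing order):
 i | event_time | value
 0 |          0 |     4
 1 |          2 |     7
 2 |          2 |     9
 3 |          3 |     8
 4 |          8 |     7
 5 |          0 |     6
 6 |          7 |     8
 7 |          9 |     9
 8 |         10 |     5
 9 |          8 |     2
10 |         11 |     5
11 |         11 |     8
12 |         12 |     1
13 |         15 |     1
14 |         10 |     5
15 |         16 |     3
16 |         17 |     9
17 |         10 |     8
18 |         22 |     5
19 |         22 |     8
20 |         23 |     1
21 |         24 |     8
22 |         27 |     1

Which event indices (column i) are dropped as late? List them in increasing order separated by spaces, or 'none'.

5 14 17

i=0 t=0 v=4: → [0,7); WM=-3
i=1 t=2 v=7: → [0,7); WM=-1
i=2 t=2 v=9: → [0,7); WM=-1
i=3 t=3 v=8: → [0,7); WM=0
i=4 t=8 v=7: → [8,15),[4,11); WM=5
i=5 t=0 v=6: DROP (t<5-0); WM=5
i=6 t=7 v=8: → [4,11); WM=5
i=7 t=9 v=9: → [8,15),[4,11); WM=6
i=8 t=10 v=5: → [8,15),[4,11); WM=7; [0,7) fires=4
i=9 t=8 v=2: → [8,15),[4,11); WM=7
i=10 t=11 v=5: → [8,15); WM=8
i=11 t=11 v=8: → [8,15); WM=8
i=12 t=12 v=1: → [12,19),[8,15); WM=9
i=13 t=15 v=1: → [12,19); WM=12; [4,11) fires=5
i=14 t=10 v=5: DROP (t<12-0); WM=12
i=15 t=16 v=3: → [16,23),[12,19); WM=13
i=16 t=17 v=9: → [16,23),[12,19); WM=14
i=17 t=10 v=8: DROP (t<14-0); WM=14
i=18 t=22 v=5: → [20,27),[16,23); WM=19; [8,15) fires=6 [12,19) fires=3
i=19 t=22 v=8: → [20,27),[16,23); WM=19
i=20 t=23 v=1: → [20,27); WM=20
i=21 t=24 v=8: → [24,31),[20,27); WM=21
i=22 t=27 v=1: → [24,31); WM=24; [16,23) fires=4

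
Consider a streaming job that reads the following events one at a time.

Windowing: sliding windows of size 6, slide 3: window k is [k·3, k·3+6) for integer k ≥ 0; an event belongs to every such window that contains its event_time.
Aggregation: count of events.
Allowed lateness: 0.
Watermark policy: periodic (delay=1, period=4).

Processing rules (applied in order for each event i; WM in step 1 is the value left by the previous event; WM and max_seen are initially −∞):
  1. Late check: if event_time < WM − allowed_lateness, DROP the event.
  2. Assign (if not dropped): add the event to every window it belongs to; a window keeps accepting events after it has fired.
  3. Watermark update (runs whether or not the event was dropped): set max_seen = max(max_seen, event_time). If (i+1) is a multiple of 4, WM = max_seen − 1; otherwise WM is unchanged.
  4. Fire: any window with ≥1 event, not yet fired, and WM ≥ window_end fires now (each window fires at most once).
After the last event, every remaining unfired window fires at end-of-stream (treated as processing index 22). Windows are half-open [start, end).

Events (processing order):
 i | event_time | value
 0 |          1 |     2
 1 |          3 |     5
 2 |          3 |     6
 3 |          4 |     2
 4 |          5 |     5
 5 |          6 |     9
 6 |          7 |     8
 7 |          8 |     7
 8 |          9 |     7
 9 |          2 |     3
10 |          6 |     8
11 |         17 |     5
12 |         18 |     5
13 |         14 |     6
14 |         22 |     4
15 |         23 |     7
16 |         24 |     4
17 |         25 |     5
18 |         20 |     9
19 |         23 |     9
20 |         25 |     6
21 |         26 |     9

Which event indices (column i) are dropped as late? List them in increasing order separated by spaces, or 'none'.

i=0 t=1 v=2: → [0,6); WM=−∞
i=1 t=3 v=5: → [3,9),[0,6); WM=−∞
i=2 t=3 v=6: → [3,9),[0,6); WM=−∞
i=3 t=4 v=2: → [3,9),[0,6); WM=3
i=4 t=5 v=5: → [3,9),[0,6); WM=3
i=5 t=6 v=9: → [6,12),[3,9); WM=3
i=6 t=7 v=8: → [6,12),[3,9); WM=3
i=7 t=8 v=7: → [6,12),[3,9); WM=7; [0,6) fires=5
i=8 t=9 v=7: → [9,15),[6,12); WM=7
i=9 t=2 v=3: DROP (t<7-0); WM=7
i=10 t=6 v=8: DROP (t<7-0); WM=7
i=11 t=17 v=5: → [15,21),[12,18); WM=16; [3,9) fires=7 [6,12) fires=4 [9,15) fires=1
i=12 t=18 v=5: → [18,24),[15,21); WM=16
i=13 t=14 v=6: DROP (t<16-0); WM=16
i=14 t=22 v=4: → [21,27),[18,24); WM=16
i=15 t=23 v=7: → [21,27),[18,24); WM=22; [12,18) fires=1 [15,21) fires=2
i=16 t=24 v=4: → [24,30),[21,27); WM=22
i=17 t=25 v=5: → [24,30),[21,27); WM=22
i=18 t=20 v=9: DROP (t<22-0); WM=22
i=19 t=23 v=9: → [21,27),[18,24); WM=24; [18,24) fires=4
i=20 t=25 v=6: → [24,30),[21,27); WM=24
i=21 t=26 v=9: → [24,30),[21,27); WM=24

9 10 13 18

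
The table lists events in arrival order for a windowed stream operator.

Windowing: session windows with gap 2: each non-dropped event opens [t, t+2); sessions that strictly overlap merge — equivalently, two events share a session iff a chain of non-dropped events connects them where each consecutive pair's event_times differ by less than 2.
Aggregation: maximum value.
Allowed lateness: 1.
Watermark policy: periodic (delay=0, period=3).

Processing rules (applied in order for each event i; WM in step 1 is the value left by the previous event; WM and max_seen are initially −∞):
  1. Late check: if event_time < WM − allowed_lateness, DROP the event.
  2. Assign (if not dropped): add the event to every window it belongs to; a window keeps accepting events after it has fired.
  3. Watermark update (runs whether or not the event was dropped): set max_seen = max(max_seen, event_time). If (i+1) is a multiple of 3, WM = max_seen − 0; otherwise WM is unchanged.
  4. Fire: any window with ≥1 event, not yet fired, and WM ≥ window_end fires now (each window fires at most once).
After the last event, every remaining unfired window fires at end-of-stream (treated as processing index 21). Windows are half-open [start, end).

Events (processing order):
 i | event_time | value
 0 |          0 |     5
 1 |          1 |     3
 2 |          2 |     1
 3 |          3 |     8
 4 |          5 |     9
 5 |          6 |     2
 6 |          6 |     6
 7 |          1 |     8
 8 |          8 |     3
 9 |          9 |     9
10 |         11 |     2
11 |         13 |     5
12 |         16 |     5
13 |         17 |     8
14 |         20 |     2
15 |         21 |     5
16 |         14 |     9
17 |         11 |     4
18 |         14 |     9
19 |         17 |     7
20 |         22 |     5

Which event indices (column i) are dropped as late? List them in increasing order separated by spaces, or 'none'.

7 16 17 18 19

i=0 t=0 v=5: → [0,2); WM=−∞
i=1 t=1 v=3: → [0,3); WM=−∞
i=2 t=2 v=1: → [0,4); WM=2
i=3 t=3 v=8: → [0,5); WM=2
i=4 t=5 v=9: → [5,7); WM=2
i=5 t=6 v=2: → [5,8); WM=6
i=6 t=6 v=6: → [5,8); WM=6
i=7 t=1 v=8: DROP (t<6-1); WM=6
i=8 t=8 v=3: → [8,10); WM=8
i=9 t=9 v=9: → [8,11); WM=8
i=10 t=11 v=2: → [11,13); WM=8
i=11 t=13 v=5: → [13,15); WM=13
i=12 t=16 v=5: → [16,18); WM=13
i=13 t=17 v=8: → [16,19); WM=13
i=14 t=20 v=2: → [20,22); WM=20
i=15 t=21 v=5: → [20,23); WM=20
i=16 t=14 v=9: DROP (t<20-1); WM=20
i=17 t=11 v=4: DROP (t<20-1); WM=21
i=18 t=14 v=9: DROP (t<21-1); WM=21
i=19 t=17 v=7: DROP (t<21-1); WM=21
i=20 t=22 v=5: → [20,24); WM=22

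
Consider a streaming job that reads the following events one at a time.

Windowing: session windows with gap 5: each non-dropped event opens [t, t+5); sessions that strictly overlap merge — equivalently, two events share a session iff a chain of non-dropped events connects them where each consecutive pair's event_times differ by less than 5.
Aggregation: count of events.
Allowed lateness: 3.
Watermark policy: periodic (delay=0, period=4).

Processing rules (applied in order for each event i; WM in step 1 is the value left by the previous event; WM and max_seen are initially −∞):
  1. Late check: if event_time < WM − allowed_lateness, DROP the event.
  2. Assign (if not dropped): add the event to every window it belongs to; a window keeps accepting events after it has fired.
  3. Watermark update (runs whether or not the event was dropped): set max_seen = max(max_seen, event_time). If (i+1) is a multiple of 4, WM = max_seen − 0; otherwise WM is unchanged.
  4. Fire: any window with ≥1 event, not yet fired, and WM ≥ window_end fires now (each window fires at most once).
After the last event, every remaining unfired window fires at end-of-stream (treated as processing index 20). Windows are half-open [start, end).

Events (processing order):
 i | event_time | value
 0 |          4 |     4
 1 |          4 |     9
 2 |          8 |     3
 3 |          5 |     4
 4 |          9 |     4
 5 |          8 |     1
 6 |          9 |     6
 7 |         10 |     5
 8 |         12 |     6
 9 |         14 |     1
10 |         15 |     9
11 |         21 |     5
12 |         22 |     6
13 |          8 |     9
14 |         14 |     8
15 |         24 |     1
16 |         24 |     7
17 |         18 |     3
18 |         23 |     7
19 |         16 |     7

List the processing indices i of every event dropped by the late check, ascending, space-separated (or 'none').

i=0 t=4 v=4: → [4,9); WM=−∞
i=1 t=4 v=9: → [4,9); WM=−∞
i=2 t=8 v=3: → [4,13); WM=−∞
i=3 t=5 v=4: → [4,13); WM=8
i=4 t=9 v=4: → [4,14); WM=8
i=5 t=8 v=1: → [4,14); WM=8
i=6 t=9 v=6: → [4,14); WM=8
i=7 t=10 v=5: → [4,15); WM=10
i=8 t=12 v=6: → [4,17); WM=10
i=9 t=14 v=1: → [4,19); WM=10
i=10 t=15 v=9: → [4,20); WM=10
i=11 t=21 v=5: → [21,26); WM=21
i=12 t=22 v=6: → [21,27); WM=21
i=13 t=8 v=9: DROP (t<21-3); WM=21
i=14 t=14 v=8: DROP (t<21-3); WM=21
i=15 t=24 v=1: → [21,29); WM=24
i=16 t=24 v=7: → [21,29); WM=24
i=17 t=18 v=3: DROP (t<24-3); WM=24
i=18 t=23 v=7: → [21,29); WM=24
i=19 t=16 v=7: DROP (t<24-3); WM=24

13 14 17 19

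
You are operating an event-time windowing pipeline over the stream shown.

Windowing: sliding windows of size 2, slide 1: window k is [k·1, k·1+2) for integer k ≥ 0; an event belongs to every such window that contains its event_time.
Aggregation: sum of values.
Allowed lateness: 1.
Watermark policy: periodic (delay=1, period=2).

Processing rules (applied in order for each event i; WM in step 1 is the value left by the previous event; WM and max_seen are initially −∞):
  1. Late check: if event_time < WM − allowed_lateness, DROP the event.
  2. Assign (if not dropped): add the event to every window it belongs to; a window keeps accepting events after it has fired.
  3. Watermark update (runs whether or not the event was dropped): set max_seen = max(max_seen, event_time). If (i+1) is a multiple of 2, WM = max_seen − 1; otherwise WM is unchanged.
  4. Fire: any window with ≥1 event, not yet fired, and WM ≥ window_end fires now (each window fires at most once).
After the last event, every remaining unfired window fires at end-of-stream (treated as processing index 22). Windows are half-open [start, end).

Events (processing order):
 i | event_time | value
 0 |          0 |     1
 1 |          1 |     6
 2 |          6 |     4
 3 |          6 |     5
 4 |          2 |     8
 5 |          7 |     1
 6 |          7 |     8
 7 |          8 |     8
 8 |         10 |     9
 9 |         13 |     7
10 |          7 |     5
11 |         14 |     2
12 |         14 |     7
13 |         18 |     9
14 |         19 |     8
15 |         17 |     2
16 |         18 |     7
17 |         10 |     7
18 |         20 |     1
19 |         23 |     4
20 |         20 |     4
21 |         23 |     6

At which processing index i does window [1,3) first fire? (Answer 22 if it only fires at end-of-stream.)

i=0 t=0 v=1: → [0,2); WM=−∞
i=1 t=1 v=6: → [1,3),[0,2); WM=0
i=2 t=6 v=4: → [6,8),[5,7); WM=0
i=3 t=6 v=5: → [6,8),[5,7); WM=5; [0,2) fires=7 [1,3) fires=6
i=4 t=2 v=8: DROP (t<5-1); WM=5
i=5 t=7 v=1: → [7,9),[6,8); WM=6
i=6 t=7 v=8: → [7,9),[6,8); WM=6
i=7 t=8 v=8: → [8,10),[7,9); WM=7; [5,7) fires=9
i=8 t=10 v=9: → [10,12),[9,11); WM=7
i=9 t=13 v=7: → [13,15),[12,14); WM=12; [6,8) fires=18 [7,9) fires=17 [8,10) fires=8 [9,11) fires=9 [10,12) fires=9
i=10 t=7 v=5: DROP (t<12-1); WM=12
i=11 t=14 v=2: → [14,16),[13,15); WM=13
i=12 t=14 v=7: → [14,16),[13,15); WM=13
i=13 t=18 v=9: → [18,20),[17,19); WM=17; [12,14) fires=7 [13,15) fires=16 [14,16) fires=9
i=14 t=19 v=8: → [19,21),[18,20); WM=17
i=15 t=17 v=2: → [17,19),[16,18); WM=18; [16,18) fires=2
i=16 t=18 v=7: → [18,20),[17,19); WM=18
i=17 t=10 v=7: DROP (t<18-1); WM=18
i=18 t=20 v=1: → [20,22),[19,21); WM=18
i=19 t=23 v=4: → [23,25),[22,24); WM=22; [17,19) fires=18 [18,20) fires=24 [19,21) fires=9 [20,22) fires=1
i=20 t=20 v=4: DROP (t<22-1); WM=22
i=21 t=23 v=6: → [23,25),[22,24); WM=22

3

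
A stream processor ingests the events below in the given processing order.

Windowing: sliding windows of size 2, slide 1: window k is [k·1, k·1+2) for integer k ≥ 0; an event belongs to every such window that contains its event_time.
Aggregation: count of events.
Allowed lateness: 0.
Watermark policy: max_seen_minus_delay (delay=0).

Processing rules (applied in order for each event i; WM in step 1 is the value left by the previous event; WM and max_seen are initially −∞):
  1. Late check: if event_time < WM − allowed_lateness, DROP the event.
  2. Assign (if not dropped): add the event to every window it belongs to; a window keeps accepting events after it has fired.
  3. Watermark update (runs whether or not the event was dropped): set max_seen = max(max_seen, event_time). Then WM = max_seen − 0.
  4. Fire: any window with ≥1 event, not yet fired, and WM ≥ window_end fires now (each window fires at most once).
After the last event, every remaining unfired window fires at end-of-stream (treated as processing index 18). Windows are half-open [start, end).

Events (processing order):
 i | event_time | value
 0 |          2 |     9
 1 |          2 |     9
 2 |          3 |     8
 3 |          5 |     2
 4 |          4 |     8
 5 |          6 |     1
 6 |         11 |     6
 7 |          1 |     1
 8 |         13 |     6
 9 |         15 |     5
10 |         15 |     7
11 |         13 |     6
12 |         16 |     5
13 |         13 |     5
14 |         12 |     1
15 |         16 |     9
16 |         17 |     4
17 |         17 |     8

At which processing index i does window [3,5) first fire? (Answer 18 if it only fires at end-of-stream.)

i=0 t=2 v=9: → [2,4),[1,3); WM=2
i=1 t=2 v=9: → [2,4),[1,3); WM=2
i=2 t=3 v=8: → [3,5),[2,4); WM=3; [1,3) fires=2
i=3 t=5 v=2: → [5,7),[4,6); WM=5; [2,4) fires=3 [3,5) fires=1
i=4 t=4 v=8: DROP (t<5-0); WM=5
i=5 t=6 v=1: → [6,8),[5,7); WM=6; [4,6) fires=1
i=6 t=11 v=6: → [11,13),[10,12); WM=11; [5,7) fires=2 [6,8) fires=1
i=7 t=1 v=1: DROP (t<11-0); WM=11
i=8 t=13 v=6: → [13,15),[12,14); WM=13; [10,12) fires=1 [11,13) fires=1
i=9 t=15 v=5: → [15,17),[14,16); WM=15; [12,14) fires=1 [13,15) fires=1
i=10 t=15 v=7: → [15,17),[14,16); WM=15
i=11 t=13 v=6: DROP (t<15-0); WM=15
i=12 t=16 v=5: → [16,18),[15,17); WM=16; [14,16) fires=2
i=13 t=13 v=5: DROP (t<16-0); WM=16
i=14 t=12 v=1: DROP (t<16-0); WM=16
i=15 t=16 v=9: → [16,18),[15,17); WM=16
i=16 t=17 v=4: → [17,19),[16,18); WM=17; [15,17) fires=4
i=17 t=17 v=8: → [17,19),[16,18); WM=17

3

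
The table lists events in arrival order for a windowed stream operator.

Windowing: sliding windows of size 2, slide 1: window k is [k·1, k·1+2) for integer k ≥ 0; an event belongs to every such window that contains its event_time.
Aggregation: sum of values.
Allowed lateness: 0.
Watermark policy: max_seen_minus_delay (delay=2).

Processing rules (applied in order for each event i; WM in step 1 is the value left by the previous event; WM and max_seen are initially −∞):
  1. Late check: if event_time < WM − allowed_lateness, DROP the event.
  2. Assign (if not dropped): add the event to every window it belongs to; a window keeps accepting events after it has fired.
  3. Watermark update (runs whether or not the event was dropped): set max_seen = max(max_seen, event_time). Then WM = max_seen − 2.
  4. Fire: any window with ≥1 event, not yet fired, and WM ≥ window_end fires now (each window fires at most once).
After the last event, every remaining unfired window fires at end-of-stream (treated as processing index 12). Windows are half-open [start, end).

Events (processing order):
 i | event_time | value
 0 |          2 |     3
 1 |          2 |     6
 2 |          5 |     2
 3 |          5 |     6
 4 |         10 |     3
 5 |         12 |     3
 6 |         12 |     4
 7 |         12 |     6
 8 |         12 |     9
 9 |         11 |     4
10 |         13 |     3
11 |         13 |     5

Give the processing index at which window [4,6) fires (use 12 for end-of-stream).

4

i=0 t=2 v=3: → [2,4),[1,3); WM=0
i=1 t=2 v=6: → [2,4),[1,3); WM=0
i=2 t=5 v=2: → [5,7),[4,6); WM=3; [1,3) fires=9
i=3 t=5 v=6: → [5,7),[4,6); WM=3
i=4 t=10 v=3: → [10,12),[9,11); WM=8; [2,4) fires=9 [4,6) fires=8 [5,7) fires=8
i=5 t=12 v=3: → [12,14),[11,13); WM=10
i=6 t=12 v=4: → [12,14),[11,13); WM=10
i=7 t=12 v=6: → [12,14),[11,13); WM=10
i=8 t=12 v=9: → [12,14),[11,13); WM=10
i=9 t=11 v=4: → [11,13),[10,12); WM=10
i=10 t=13 v=3: → [13,15),[12,14); WM=11; [9,11) fires=3
i=11 t=13 v=5: → [13,15),[12,14); WM=11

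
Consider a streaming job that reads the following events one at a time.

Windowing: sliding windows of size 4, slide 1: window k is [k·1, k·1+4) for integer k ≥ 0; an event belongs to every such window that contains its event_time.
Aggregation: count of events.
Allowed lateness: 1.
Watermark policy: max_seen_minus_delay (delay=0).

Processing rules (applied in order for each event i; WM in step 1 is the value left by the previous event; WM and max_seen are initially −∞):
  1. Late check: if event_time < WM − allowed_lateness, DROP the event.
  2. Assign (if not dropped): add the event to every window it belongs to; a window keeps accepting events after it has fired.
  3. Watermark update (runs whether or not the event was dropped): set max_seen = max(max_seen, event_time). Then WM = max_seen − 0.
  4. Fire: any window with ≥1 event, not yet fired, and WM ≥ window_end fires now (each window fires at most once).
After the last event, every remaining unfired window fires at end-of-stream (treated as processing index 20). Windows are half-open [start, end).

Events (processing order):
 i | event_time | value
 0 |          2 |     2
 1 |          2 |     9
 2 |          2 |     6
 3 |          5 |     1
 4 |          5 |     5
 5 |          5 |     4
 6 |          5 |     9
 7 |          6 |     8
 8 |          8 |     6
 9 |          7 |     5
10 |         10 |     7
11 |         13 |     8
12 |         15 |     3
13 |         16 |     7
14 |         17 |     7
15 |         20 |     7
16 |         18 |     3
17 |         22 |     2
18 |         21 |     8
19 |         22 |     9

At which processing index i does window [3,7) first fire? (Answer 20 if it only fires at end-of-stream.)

8

i=0 t=2 v=2: → [2,6),[1,5),[0,4); WM=2
i=1 t=2 v=9: → [2,6),[1,5),[0,4); WM=2
i=2 t=2 v=6: → [2,6),[1,5),[0,4); WM=2
i=3 t=5 v=1: → [5,9),[4,8),[3,7),[2,6); WM=5; [0,4) fires=3 [1,5) fires=3
i=4 t=5 v=5: → [5,9),[4,8),[3,7),[2,6); WM=5
i=5 t=5 v=4: → [5,9),[4,8),[3,7),[2,6); WM=5
i=6 t=5 v=9: → [5,9),[4,8),[3,7),[2,6); WM=5
i=7 t=6 v=8: → [6,10),[5,9),[4,8),[3,7); WM=6; [2,6) fires=7
i=8 t=8 v=6: → [8,12),[7,11),[6,10),[5,9); WM=8; [3,7) fires=5 [4,8) fires=5
i=9 t=7 v=5: → [7,11),[6,10),[5,9),[4,8); WM=8
i=10 t=10 v=7: → [10,14),[9,13),[8,12),[7,11); WM=10; [5,9) fires=7 [6,10) fires=3
i=11 t=13 v=8: → [13,17),[12,16),[11,15),[10,14); WM=13; [7,11) fires=3 [8,12) fires=2 [9,13) fires=1
i=12 t=15 v=3: → [15,19),[14,18),[13,17),[12,16); WM=15; [10,14) fires=2 [11,15) fires=1
i=13 t=16 v=7: → [16,20),[15,19),[14,18),[13,17); WM=16; [12,16) fires=2
i=14 t=17 v=7: → [17,21),[16,20),[15,19),[14,18); WM=17; [13,17) fires=3
i=15 t=20 v=7: → [20,24),[19,23),[18,22),[17,21); WM=20; [14,18) fires=3 [15,19) fires=3 [16,20) fires=2
i=16 t=18 v=3: DROP (t<20-1); WM=20
i=17 t=22 v=2: → [22,26),[21,25),[20,24),[19,23); WM=22; [17,21) fires=2 [18,22) fires=1
i=18 t=21 v=8: → [21,25),[20,24),[19,23),[18,22); WM=22
i=19 t=22 v=9: → [22,26),[21,25),[20,24),[19,23); WM=22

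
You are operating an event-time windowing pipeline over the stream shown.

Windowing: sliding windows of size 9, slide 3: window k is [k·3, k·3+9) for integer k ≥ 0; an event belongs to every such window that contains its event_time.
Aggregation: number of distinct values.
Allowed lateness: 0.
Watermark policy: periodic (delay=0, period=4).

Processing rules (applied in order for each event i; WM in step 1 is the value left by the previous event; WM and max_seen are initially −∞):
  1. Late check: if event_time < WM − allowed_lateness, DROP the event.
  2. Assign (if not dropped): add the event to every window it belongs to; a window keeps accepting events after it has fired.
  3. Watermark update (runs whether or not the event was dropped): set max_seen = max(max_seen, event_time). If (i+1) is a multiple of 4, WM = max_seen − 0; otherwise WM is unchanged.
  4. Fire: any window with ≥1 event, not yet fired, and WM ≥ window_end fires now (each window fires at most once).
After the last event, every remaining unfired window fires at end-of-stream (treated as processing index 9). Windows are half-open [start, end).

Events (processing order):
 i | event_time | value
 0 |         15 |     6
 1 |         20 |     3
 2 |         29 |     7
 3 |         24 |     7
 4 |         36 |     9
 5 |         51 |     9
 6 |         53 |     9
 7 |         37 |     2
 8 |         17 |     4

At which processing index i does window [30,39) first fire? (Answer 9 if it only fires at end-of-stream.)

i=0 t=15 v=6: → [15,24),[12,21),[9,18); WM=−∞
i=1 t=20 v=3: → [18,27),[15,24),[12,21); WM=−∞
i=2 t=29 v=7: → [27,36),[24,33),[21,30); WM=−∞
i=3 t=24 v=7: → [24,33),[21,30),[18,27); WM=29; [9,18) fires=1 [12,21) fires=2 [15,24) fires=2 [18,27) fires=2
i=4 t=36 v=9: → [36,45),[33,42),[30,39); WM=29
i=5 t=51 v=9: → [51,60),[48,57),[45,54); WM=29
i=6 t=53 v=9: → [51,60),[48,57),[45,54); WM=29
i=7 t=37 v=2: → [36,45),[33,42),[30,39); WM=53; [21,30) fires=1 [24,33) fires=1 [27,36) fires=1 [30,39) fires=2 [33,42) fires=2 [36,45) fires=2
i=8 t=17 v=4: DROP (t<53-0); WM=53

7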